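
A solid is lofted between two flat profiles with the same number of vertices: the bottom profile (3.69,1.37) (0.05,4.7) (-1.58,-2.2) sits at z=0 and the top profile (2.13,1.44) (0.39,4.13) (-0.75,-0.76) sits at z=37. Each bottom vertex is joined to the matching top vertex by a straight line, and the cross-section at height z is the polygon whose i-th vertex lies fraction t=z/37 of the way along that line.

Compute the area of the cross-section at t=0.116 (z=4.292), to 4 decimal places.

Cross-section at t=0.116: each vertex is (1-t)·p0[i] + t·p1[i].
  v1: (1-0.116)·(3.69,1.37) + 0.116·(2.13,1.44) = (3.5090,1.3781)
  v2: (1-0.116)·(0.05,4.7) + 0.116·(0.39,4.13) = (0.0894,4.6339)
  v3: (1-0.116)·(-1.58,-2.2) + 0.116·(-0.75,-0.76) = (-1.4837,-2.0330)
Shoelace sum Σ(x_i·y_{i+1} − x_{i+1}·y_i):
  i=1: 3.5090·4.6339 − 0.0894·1.3781 = +16.1372 (running +16.1372)
  i=2: 0.0894·-2.0330 − -1.4837·4.6339 = +6.6936 (running +22.8308)
  i=3: -1.4837·1.3781 − 3.5090·-2.0330 = +5.0890 (running +27.9198)
Area = |Σ|/2 = |27.9198|/2 = 13.9599

Area at t=0.116: 13.9599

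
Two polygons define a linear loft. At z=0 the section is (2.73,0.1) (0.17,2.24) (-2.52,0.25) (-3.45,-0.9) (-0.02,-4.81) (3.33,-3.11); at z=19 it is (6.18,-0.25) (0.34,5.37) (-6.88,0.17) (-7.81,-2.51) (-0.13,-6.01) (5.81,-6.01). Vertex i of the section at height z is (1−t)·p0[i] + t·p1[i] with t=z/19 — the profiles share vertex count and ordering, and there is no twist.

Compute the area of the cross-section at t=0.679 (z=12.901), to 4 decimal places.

Area at t=0.679: 73.9828

Cross-section at t=0.679: each vertex is (1-t)·p0[i] + t·p1[i].
  v1: (1-0.679)·(2.73,0.1) + 0.679·(6.18,-0.25) = (5.0725,-0.1377)
  v2: (1-0.679)·(0.17,2.24) + 0.679·(0.34,5.37) = (0.2854,4.3653)
  v3: (1-0.679)·(-2.52,0.25) + 0.679·(-6.88,0.17) = (-5.4804,0.1957)
  v4: (1-0.679)·(-3.45,-0.9) + 0.679·(-7.81,-2.51) = (-6.4104,-1.9932)
  v5: (1-0.679)·(-0.02,-4.81) + 0.679·(-0.13,-6.01) = (-0.0947,-5.6248)
  v6: (1-0.679)·(3.33,-3.11) + 0.679·(5.81,-6.01) = (5.0139,-5.0791)
Shoelace sum Σ(x_i·y_{i+1} − x_{i+1}·y_i):
  i=1: 5.0725·4.3653 − 0.2854·-0.1377 = +22.1823 (running +22.1823)
  i=2: 0.2854·0.1957 − -5.4804·4.3653 = +23.9795 (running +46.1618)
  i=3: -5.4804·-1.9932 − -6.4104·0.1957 = +12.1780 (running +58.3397)
  i=4: -6.4104·-5.6248 − -0.0947·-1.9932 = +35.8687 (running +94.2085)
  i=5: -0.0947·-5.0791 − 5.0139·-5.6248 = +28.6832 (running +122.8917)
  i=6: 5.0139·-0.1377 − 5.0725·-5.0791 = +25.0738 (running +147.9655)
Area = |Σ|/2 = |147.9655|/2 = 73.9828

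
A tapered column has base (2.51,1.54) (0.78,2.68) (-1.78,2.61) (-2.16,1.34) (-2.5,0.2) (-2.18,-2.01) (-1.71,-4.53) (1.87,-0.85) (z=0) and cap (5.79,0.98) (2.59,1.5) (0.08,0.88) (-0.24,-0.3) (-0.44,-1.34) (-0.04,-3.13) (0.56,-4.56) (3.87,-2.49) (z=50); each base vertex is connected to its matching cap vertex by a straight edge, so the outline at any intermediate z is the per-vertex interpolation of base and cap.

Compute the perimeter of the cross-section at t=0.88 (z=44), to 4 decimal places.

Cross-section at t=0.88: each vertex is (1-t)·p0[i] + t·p1[i].
  v1: (1-0.88)·(2.51,1.54) + 0.88·(5.79,0.98) = (5.3964,1.0472)
  v2: (1-0.88)·(0.78,2.68) + 0.88·(2.59,1.5) = (2.3728,1.6416)
  v3: (1-0.88)·(-1.78,2.61) + 0.88·(0.08,0.88) = (-0.1432,1.0876)
  v4: (1-0.88)·(-2.16,1.34) + 0.88·(-0.24,-0.3) = (-0.4704,-0.1032)
  v5: (1-0.88)·(-2.5,0.2) + 0.88·(-0.44,-1.34) = (-0.6872,-1.1552)
  v6: (1-0.88)·(-2.18,-2.01) + 0.88·(-0.04,-3.13) = (-0.2968,-2.9956)
  v7: (1-0.88)·(-1.71,-4.53) + 0.88·(0.56,-4.56) = (0.2876,-4.5564)
  v8: (1-0.88)·(1.87,-0.85) + 0.88·(3.87,-2.49) = (3.6300,-2.2932)
Perimeter = Σ |v_{i+1} − v_i|:
  edge 1→2: √(-3.0236² + 0.5944²) = 3.0815 (running 3.0815)
  edge 2→3: √(-2.5160² + -0.5540²) = 2.5763 (running 5.6577)
  edge 3→4: √(-0.3272² + -1.1908²) = 1.2349 (running 6.8927)
  edge 4→5: √(-0.2168² + -1.0520²) = 1.0741 (running 7.9668)
  edge 5→6: √(0.3904² + -1.8404²) = 1.8814 (running 9.8481)
  edge 6→7: √(0.5844² + -1.5608²) = 1.6666 (running 11.5148)
  edge 7→8: √(3.3424² + 2.2632²) = 4.0365 (running 15.5513)
  edge 8→1: √(1.7664² + 3.3404²) = 3.7787 (running 19.3300)
Perimeter = 19.3300

Perimeter at t=0.88: 19.3300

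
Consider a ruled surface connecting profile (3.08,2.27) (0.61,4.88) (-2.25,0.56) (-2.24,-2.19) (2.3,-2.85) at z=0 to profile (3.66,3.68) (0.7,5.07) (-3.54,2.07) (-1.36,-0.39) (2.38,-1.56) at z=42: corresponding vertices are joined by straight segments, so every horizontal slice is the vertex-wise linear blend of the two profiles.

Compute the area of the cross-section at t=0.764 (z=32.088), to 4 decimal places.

Cross-section at t=0.764: each vertex is (1-t)·p0[i] + t·p1[i].
  v1: (1-0.764)·(3.08,2.27) + 0.764·(3.66,3.68) = (3.5231,3.3472)
  v2: (1-0.764)·(0.61,4.88) + 0.764·(0.7,5.07) = (0.6788,5.0252)
  v3: (1-0.764)·(-2.25,0.56) + 0.764·(-3.54,2.07) = (-3.2356,1.7136)
  v4: (1-0.764)·(-2.24,-2.19) + 0.764·(-1.36,-0.39) = (-1.5677,-0.8148)
  v5: (1-0.764)·(2.3,-2.85) + 0.764·(2.38,-1.56) = (2.3611,-1.8644)
Shoelace sum Σ(x_i·y_{i+1} − x_{i+1}·y_i):
  i=1: 3.5231·5.0252 − 0.6788·3.3472 = +15.4323 (running +15.4323)
  i=2: 0.6788·1.7136 − -3.2356·5.0252 = +17.4224 (running +32.8546)
  i=3: -3.2356·-0.8148 − -1.5677·1.7136 = +5.3228 (running +38.1774)
  i=4: -1.5677·-1.8644 − 2.3611·-0.8148 = +4.8467 (running +43.0241)
  i=5: 2.3611·3.3472 − 3.5231·-1.8644 = +14.4719 (running +57.4960)
Area = |Σ|/2 = |57.4960|/2 = 28.7480

Area at t=0.764: 28.7480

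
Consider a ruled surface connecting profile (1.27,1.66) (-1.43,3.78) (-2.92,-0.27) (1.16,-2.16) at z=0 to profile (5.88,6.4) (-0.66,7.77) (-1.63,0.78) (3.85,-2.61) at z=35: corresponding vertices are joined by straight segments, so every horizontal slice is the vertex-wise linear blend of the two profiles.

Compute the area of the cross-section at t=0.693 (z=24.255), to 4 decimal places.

Area at t=0.693: 38.0594

Cross-section at t=0.693: each vertex is (1-t)·p0[i] + t·p1[i].
  v1: (1-0.693)·(1.27,1.66) + 0.693·(5.88,6.4) = (4.4647,4.9448)
  v2: (1-0.693)·(-1.43,3.78) + 0.693·(-0.66,7.77) = (-0.8964,6.5451)
  v3: (1-0.693)·(-2.92,-0.27) + 0.693·(-1.63,0.78) = (-2.0260,0.4577)
  v4: (1-0.693)·(1.16,-2.16) + 0.693·(3.85,-2.61) = (3.0242,-2.4718)
Shoelace sum Σ(x_i·y_{i+1} − x_{i+1}·y_i):
  i=1: 4.4647·6.5451 − -0.8964·4.9448 = +33.6545 (running +33.6545)
  i=2: -0.8964·0.4577 − -2.0260·6.5451 = +12.8503 (running +46.5047)
  i=3: -2.0260·-2.4718 − 3.0242·0.4577 = +3.6240 (running +50.1288)
  i=4: 3.0242·4.9448 − 4.4647·-2.4718 = +25.9901 (running +76.1189)
Area = |Σ|/2 = |76.1189|/2 = 38.0594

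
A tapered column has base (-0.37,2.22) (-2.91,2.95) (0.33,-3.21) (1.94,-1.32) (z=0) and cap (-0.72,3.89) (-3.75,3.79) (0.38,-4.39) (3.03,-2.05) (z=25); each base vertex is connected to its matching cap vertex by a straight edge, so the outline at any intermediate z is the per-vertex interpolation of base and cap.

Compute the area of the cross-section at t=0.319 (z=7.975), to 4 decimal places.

Area at t=0.319: 15.3497

Cross-section at t=0.319: each vertex is (1-t)·p0[i] + t·p1[i].
  v1: (1-0.319)·(-0.37,2.22) + 0.319·(-0.72,3.89) = (-0.4817,2.7527)
  v2: (1-0.319)·(-2.91,2.95) + 0.319·(-3.75,3.79) = (-3.1780,3.2180)
  v3: (1-0.319)·(0.33,-3.21) + 0.319·(0.38,-4.39) = (0.3460,-3.5864)
  v4: (1-0.319)·(1.94,-1.32) + 0.319·(3.03,-2.05) = (2.2877,-1.5529)
Shoelace sum Σ(x_i·y_{i+1} − x_{i+1}·y_i):
  i=1: -0.4817·3.2180 − -3.1780·2.7527 = +7.1981 (running +7.1981)
  i=2: -3.1780·-3.5864 − 0.3460·3.2180 = +10.2842 (running +17.4824)
  i=3: 0.3460·-1.5529 − 2.2877·-3.5864 = +7.6675 (running +25.1499)
  i=4: 2.2877·2.7527 − -0.4817·-1.5529 = +5.5495 (running +30.6994)
Area = |Σ|/2 = |30.6994|/2 = 15.3497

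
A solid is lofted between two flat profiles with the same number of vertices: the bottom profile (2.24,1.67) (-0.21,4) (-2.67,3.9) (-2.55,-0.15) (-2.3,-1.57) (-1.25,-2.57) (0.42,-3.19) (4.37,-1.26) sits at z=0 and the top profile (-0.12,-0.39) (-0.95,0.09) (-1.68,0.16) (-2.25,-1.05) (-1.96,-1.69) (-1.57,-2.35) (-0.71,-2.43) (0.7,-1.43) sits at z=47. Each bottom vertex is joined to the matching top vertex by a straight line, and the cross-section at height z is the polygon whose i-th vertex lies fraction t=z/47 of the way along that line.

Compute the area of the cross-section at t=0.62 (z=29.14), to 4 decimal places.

Area at t=0.62: 12.5951

Cross-section at t=0.62: each vertex is (1-t)·p0[i] + t·p1[i].
  v1: (1-0.62)·(2.24,1.67) + 0.62·(-0.12,-0.39) = (0.7768,0.3928)
  v2: (1-0.62)·(-0.21,4) + 0.62·(-0.95,0.09) = (-0.6688,1.5758)
  v3: (1-0.62)·(-2.67,3.9) + 0.62·(-1.68,0.16) = (-2.0562,1.5812)
  v4: (1-0.62)·(-2.55,-0.15) + 0.62·(-2.25,-1.05) = (-2.3640,-0.7080)
  v5: (1-0.62)·(-2.3,-1.57) + 0.62·(-1.96,-1.69) = (-2.0892,-1.6444)
  v6: (1-0.62)·(-1.25,-2.57) + 0.62·(-1.57,-2.35) = (-1.4484,-2.4336)
  v7: (1-0.62)·(0.42,-3.19) + 0.62·(-0.71,-2.43) = (-0.2806,-2.7188)
  v8: (1-0.62)·(4.37,-1.26) + 0.62·(0.7,-1.43) = (2.0946,-1.3654)
Shoelace sum Σ(x_i·y_{i+1} − x_{i+1}·y_i):
  i=1: 0.7768·1.5758 − -0.6688·0.3928 = +1.4868 (running +1.4868)
  i=2: -0.6688·1.5812 − -2.0562·1.5758 = +2.1827 (running +3.6694)
  i=3: -2.0562·-0.7080 − -2.3640·1.5812 = +5.1937 (running +8.8632)
  i=4: -2.3640·-1.6444 − -2.0892·-0.7080 = +2.4082 (running +11.2714)
  i=5: -2.0892·-2.4336 − -1.4484·-1.6444 = +2.7025 (running +13.9739)
  i=6: -1.4484·-2.7188 − -0.2806·-2.4336 = +3.2550 (running +17.2290)
  i=7: -0.2806·-1.3654 − 2.0946·-2.7188 = +6.0779 (running +23.3069)
  i=8: 2.0946·0.3928 − 0.7768·-1.3654 = +1.8834 (running +25.1903)
Area = |Σ|/2 = |25.1903|/2 = 12.5951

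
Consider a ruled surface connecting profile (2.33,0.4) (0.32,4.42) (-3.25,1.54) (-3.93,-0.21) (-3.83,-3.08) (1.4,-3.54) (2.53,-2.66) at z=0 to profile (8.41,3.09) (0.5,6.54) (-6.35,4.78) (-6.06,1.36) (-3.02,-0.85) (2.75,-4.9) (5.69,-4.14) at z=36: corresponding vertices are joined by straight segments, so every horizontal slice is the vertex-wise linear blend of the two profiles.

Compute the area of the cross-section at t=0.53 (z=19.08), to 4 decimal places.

Cross-section at t=0.53: each vertex is (1-t)·p0[i] + t·p1[i].
  v1: (1-0.53)·(2.33,0.4) + 0.53·(8.41,3.09) = (5.5524,1.8257)
  v2: (1-0.53)·(0.32,4.42) + 0.53·(0.5,6.54) = (0.4154,5.5436)
  v3: (1-0.53)·(-3.25,1.54) + 0.53·(-6.35,4.78) = (-4.8930,3.2572)
  v4: (1-0.53)·(-3.93,-0.21) + 0.53·(-6.06,1.36) = (-5.0589,0.6221)
  v5: (1-0.53)·(-3.83,-3.08) + 0.53·(-3.02,-0.85) = (-3.4007,-1.8981)
  v6: (1-0.53)·(1.4,-3.54) + 0.53·(2.75,-4.9) = (2.1155,-4.2608)
  v7: (1-0.53)·(2.53,-2.66) + 0.53·(5.69,-4.14) = (4.2048,-3.4444)
Shoelace sum Σ(x_i·y_{i+1} − x_{i+1}·y_i):
  i=1: 5.5524·5.5436 − 0.4154·1.8257 = +30.0219 (running +30.0219)
  i=2: 0.4154·3.2572 − -4.8930·5.5436 = +28.4779 (running +58.4998)
  i=3: -4.8930·0.6221 − -5.0589·3.2572 = +13.4339 (running +71.9337)
  i=4: -5.0589·-1.8981 − -3.4007·0.6221 = +11.7179 (running +83.6516)
  i=5: -3.4007·-4.2608 − 2.1155·-1.8981 = +18.5051 (running +102.1567)
  i=6: 2.1155·-3.4444 − 4.2048·-4.2608 = +10.6292 (running +112.7859)
  i=7: 4.2048·1.8257 − 5.5524·-3.4444 = +26.8014 (running +139.5873)
Area = |Σ|/2 = |139.5873|/2 = 69.7936

Area at t=0.53: 69.7936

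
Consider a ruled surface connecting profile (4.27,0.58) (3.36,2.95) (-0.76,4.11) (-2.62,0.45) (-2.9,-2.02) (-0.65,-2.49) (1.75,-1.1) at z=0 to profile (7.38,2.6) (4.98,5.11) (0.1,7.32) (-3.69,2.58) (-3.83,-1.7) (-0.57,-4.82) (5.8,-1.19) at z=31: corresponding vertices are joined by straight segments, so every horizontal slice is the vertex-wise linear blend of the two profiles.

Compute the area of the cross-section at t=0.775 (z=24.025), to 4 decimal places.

Area at t=0.775: 71.3270

Cross-section at t=0.775: each vertex is (1-t)·p0[i] + t·p1[i].
  v1: (1-0.775)·(4.27,0.58) + 0.775·(7.38,2.6) = (6.6803,2.1455)
  v2: (1-0.775)·(3.36,2.95) + 0.775·(4.98,5.11) = (4.6155,4.6240)
  v3: (1-0.775)·(-0.76,4.11) + 0.775·(0.1,7.32) = (-0.0935,6.5977)
  v4: (1-0.775)·(-2.62,0.45) + 0.775·(-3.69,2.58) = (-3.4493,2.1008)
  v5: (1-0.775)·(-2.9,-2.02) + 0.775·(-3.83,-1.7) = (-3.6208,-1.7720)
  v6: (1-0.775)·(-0.65,-2.49) + 0.775·(-0.57,-4.82) = (-0.5880,-4.2958)
  v7: (1-0.775)·(1.75,-1.1) + 0.775·(5.8,-1.19) = (4.8887,-1.1698)
Shoelace sum Σ(x_i·y_{i+1} − x_{i+1}·y_i):
  i=1: 6.6803·4.6240 − 4.6155·2.1455 = +20.9869 (running +20.9869)
  i=2: 4.6155·6.5977 − -0.0935·4.6240 = +30.8843 (running +51.8712)
  i=3: -0.0935·2.1008 − -3.4493·6.5977 = +22.5609 (running +74.4320)
  i=4: -3.4493·-1.7720 − -3.6208·2.1008 = +13.7184 (running +88.1504)
  i=5: -3.6208·-4.2958 − -0.5880·-1.7720 = +14.5119 (running +102.6623)
  i=6: -0.5880·-1.1698 − 4.8887·-4.2958 = +21.6887 (running +124.3510)
  i=7: 4.8887·2.1455 − 6.6803·-1.1698 = +18.3030 (running +142.6540)
Area = |Σ|/2 = |142.6540|/2 = 71.3270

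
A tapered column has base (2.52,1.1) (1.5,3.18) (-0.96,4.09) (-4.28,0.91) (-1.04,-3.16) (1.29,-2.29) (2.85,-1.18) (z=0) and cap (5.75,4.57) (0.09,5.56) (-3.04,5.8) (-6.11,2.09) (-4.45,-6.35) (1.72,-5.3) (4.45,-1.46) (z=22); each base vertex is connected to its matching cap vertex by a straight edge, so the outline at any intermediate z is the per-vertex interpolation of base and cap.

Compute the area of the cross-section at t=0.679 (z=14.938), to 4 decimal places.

Cross-section at t=0.679: each vertex is (1-t)·p0[i] + t·p1[i].
  v1: (1-0.679)·(2.52,1.1) + 0.679·(5.75,4.57) = (4.7132,3.4561)
  v2: (1-0.679)·(1.5,3.18) + 0.679·(0.09,5.56) = (0.5426,4.7960)
  v3: (1-0.679)·(-0.96,4.09) + 0.679·(-3.04,5.8) = (-2.3723,5.2511)
  v4: (1-0.679)·(-4.28,0.91) + 0.679·(-6.11,2.09) = (-5.5226,1.7112)
  v5: (1-0.679)·(-1.04,-3.16) + 0.679·(-4.45,-6.35) = (-3.3554,-5.3260)
  v6: (1-0.679)·(1.29,-2.29) + 0.679·(1.72,-5.3) = (1.5820,-4.3338)
  v7: (1-0.679)·(2.85,-1.18) + 0.679·(4.45,-1.46) = (3.9364,-1.3701)
Shoelace sum Σ(x_i·y_{i+1} − x_{i+1}·y_i):
  i=1: 4.7132·4.7960 − 0.5426·3.4561 = +20.7291 (running +20.7291)
  i=2: 0.5426·5.2511 − -2.3723·4.7960 = +14.2270 (running +34.9561)
  i=3: -2.3723·1.7112 − -5.5226·5.2511 = +24.9400 (running +59.8961)
  i=4: -5.5226·-5.3260 − -3.3554·1.7112 = +35.1551 (running +95.0511)
  i=5: -3.3554·-4.3338 − 1.5820·-5.3260 = +22.9671 (running +118.0183)
  i=6: 1.5820·-1.3701 − 3.9364·-4.3338 = +14.8920 (running +132.9103)
  i=7: 3.9364·3.4561 − 4.7132·-1.3701 = +20.0623 (running +152.9726)
Area = |Σ|/2 = |152.9726|/2 = 76.4863

Area at t=0.679: 76.4863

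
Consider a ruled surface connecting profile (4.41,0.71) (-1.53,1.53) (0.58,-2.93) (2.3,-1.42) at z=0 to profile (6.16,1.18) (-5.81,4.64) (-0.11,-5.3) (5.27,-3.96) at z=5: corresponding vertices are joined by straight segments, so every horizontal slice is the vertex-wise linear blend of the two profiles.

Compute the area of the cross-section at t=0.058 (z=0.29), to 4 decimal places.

Area at t=0.058: 14.5947

Cross-section at t=0.058: each vertex is (1-t)·p0[i] + t·p1[i].
  v1: (1-0.058)·(4.41,0.71) + 0.058·(6.16,1.18) = (4.5115,0.7373)
  v2: (1-0.058)·(-1.53,1.53) + 0.058·(-5.81,4.64) = (-1.7782,1.7104)
  v3: (1-0.058)·(0.58,-2.93) + 0.058·(-0.11,-5.3) = (0.5400,-3.0675)
  v4: (1-0.058)·(2.3,-1.42) + 0.058·(5.27,-3.96) = (2.4723,-1.5673)
Shoelace sum Σ(x_i·y_{i+1} − x_{i+1}·y_i):
  i=1: 4.5115·1.7104 − -1.7782·0.7373 = +9.0274 (running +9.0274)
  i=2: -1.7782·-3.0675 − 0.5400·1.7104 = +4.5311 (running +13.5585)
  i=3: 0.5400·-1.5673 − 2.4723·-3.0675 = +6.7372 (running +20.2958)
  i=4: 2.4723·0.7373 − 4.5115·-1.5673 = +8.8937 (running +29.1894)
Area = |Σ|/2 = |29.1894|/2 = 14.5947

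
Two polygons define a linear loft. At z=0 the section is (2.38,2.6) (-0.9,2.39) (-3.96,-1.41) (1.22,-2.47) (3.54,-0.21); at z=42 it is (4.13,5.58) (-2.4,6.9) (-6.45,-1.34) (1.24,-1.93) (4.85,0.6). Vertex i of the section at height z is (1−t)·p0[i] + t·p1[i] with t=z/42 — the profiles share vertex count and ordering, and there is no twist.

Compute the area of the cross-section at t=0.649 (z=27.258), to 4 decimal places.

Area at t=0.649: 50.6913

Cross-section at t=0.649: each vertex is (1-t)·p0[i] + t·p1[i].
  v1: (1-0.649)·(2.38,2.6) + 0.649·(4.13,5.58) = (3.5157,4.5340)
  v2: (1-0.649)·(-0.9,2.39) + 0.649·(-2.4,6.9) = (-1.8735,5.3170)
  v3: (1-0.649)·(-3.96,-1.41) + 0.649·(-6.45,-1.34) = (-5.5760,-1.3646)
  v4: (1-0.649)·(1.22,-2.47) + 0.649·(1.24,-1.93) = (1.2330,-2.1195)
  v5: (1-0.649)·(3.54,-0.21) + 0.649·(4.85,0.6) = (4.3902,0.3157)
Shoelace sum Σ(x_i·y_{i+1} − x_{i+1}·y_i):
  i=1: 3.5157·5.3170 − -1.8735·4.5340 = +27.1877 (running +27.1877)
  i=2: -1.8735·-1.3646 − -5.5760·5.3170 = +32.2041 (running +59.3918)
  i=3: -5.5760·-2.1195 − 1.2330·-1.3646 = +13.5011 (running +72.8929)
  i=4: 1.2330·0.3157 − 4.3902·-2.1195 = +9.6944 (running +82.5873)
  i=5: 4.3902·4.5340 − 3.5157·0.3157 = +18.7953 (running +101.3826)
Area = |Σ|/2 = |101.3826|/2 = 50.6913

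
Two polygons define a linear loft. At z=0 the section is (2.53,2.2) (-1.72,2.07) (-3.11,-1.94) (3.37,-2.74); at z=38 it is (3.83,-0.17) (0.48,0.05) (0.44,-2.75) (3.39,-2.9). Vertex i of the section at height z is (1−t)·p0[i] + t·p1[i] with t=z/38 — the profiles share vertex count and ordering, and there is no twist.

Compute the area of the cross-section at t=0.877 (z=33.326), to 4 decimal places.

Area at t=0.877: 10.2326

Cross-section at t=0.877: each vertex is (1-t)·p0[i] + t·p1[i].
  v1: (1-0.877)·(2.53,2.2) + 0.877·(3.83,-0.17) = (3.6701,0.1215)
  v2: (1-0.877)·(-1.72,2.07) + 0.877·(0.48,0.05) = (0.2094,0.2985)
  v3: (1-0.877)·(-3.11,-1.94) + 0.877·(0.44,-2.75) = (0.0034,-2.6504)
  v4: (1-0.877)·(3.37,-2.74) + 0.877·(3.39,-2.9) = (3.3875,-2.8803)
Shoelace sum Σ(x_i·y_{i+1} − x_{i+1}·y_i):
  i=1: 3.6701·0.2985 − 0.2094·0.1215 = +1.0699 (running +1.0699)
  i=2: 0.2094·-2.6504 − 0.0034·0.2985 = -0.5560 (running +0.5139)
  i=3: 0.0034·-2.8803 − 3.3875·-2.6504 = +8.9686 (running +9.4825)
  i=4: 3.3875·0.1215 − 3.6701·-2.8803 = +10.9827 (running +20.4652)
Area = |Σ|/2 = |20.4652|/2 = 10.2326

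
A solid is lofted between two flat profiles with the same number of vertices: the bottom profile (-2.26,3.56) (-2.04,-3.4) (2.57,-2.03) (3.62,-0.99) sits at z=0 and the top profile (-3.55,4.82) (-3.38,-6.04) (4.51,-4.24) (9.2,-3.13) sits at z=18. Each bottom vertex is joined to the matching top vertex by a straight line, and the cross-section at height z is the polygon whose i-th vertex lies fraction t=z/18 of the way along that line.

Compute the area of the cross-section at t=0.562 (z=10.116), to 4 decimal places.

Cross-section at t=0.562: each vertex is (1-t)·p0[i] + t·p1[i].
  v1: (1-0.562)·(-2.26,3.56) + 0.562·(-3.55,4.82) = (-2.9850,4.2681)
  v2: (1-0.562)·(-2.04,-3.4) + 0.562·(-3.38,-6.04) = (-2.7931,-4.8837)
  v3: (1-0.562)·(2.57,-2.03) + 0.562·(4.51,-4.24) = (3.6603,-3.2720)
  v4: (1-0.562)·(3.62,-0.99) + 0.562·(9.2,-3.13) = (6.7560,-2.1927)
Shoelace sum Σ(x_i·y_{i+1} − x_{i+1}·y_i):
  i=1: -2.9850·-4.8837 − -2.7931·4.2681 = +26.4989 (running +26.4989)
  i=2: -2.7931·-3.2720 − 3.6603·-4.8837 = +27.0146 (running +53.5135)
  i=3: 3.6603·-2.1927 − 6.7560·-3.2720 = +14.0798 (running +67.5934)
  i=4: 6.7560·4.2681 − -2.9850·-2.1927 = +22.2901 (running +89.8835)
Area = |Σ|/2 = |89.8835|/2 = 44.9417

Area at t=0.562: 44.9417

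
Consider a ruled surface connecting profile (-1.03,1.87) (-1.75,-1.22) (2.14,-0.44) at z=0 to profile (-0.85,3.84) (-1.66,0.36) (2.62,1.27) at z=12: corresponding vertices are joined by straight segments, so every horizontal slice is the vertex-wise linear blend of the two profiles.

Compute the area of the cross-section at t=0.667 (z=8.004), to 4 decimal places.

Cross-section at t=0.667: each vertex is (1-t)·p0[i] + t·p1[i].
  v1: (1-0.667)·(-1.03,1.87) + 0.667·(-0.85,3.84) = (-0.9099,3.1840)
  v2: (1-0.667)·(-1.75,-1.22) + 0.667·(-1.66,0.36) = (-1.6900,-0.1661)
  v3: (1-0.667)·(2.14,-0.44) + 0.667·(2.62,1.27) = (2.4602,0.7006)
Shoelace sum Σ(x_i·y_{i+1} − x_{i+1}·y_i):
  i=1: -0.9099·-0.1661 − -1.6900·3.1840 = +5.5320 (running +5.5320)
  i=2: -1.6900·0.7006 − 2.4602·-0.1661 = -0.7752 (running +4.7568)
  i=3: 2.4602·3.1840 − -0.9099·0.7006 = +8.4706 (running +13.2274)
Area = |Σ|/2 = |13.2274|/2 = 6.6137

Area at t=0.667: 6.6137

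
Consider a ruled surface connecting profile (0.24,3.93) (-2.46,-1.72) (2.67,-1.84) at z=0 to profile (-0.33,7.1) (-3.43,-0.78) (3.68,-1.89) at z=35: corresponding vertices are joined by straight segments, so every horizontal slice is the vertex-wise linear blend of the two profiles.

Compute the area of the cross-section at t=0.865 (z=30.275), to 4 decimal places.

Cross-section at t=0.865: each vertex is (1-t)·p0[i] + t·p1[i].
  v1: (1-0.865)·(0.24,3.93) + 0.865·(-0.33,7.1) = (-0.2531,6.6720)
  v2: (1-0.865)·(-2.46,-1.72) + 0.865·(-3.43,-0.78) = (-3.2991,-0.9069)
  v3: (1-0.865)·(2.67,-1.84) + 0.865·(3.68,-1.89) = (3.5437,-1.8832)
Shoelace sum Σ(x_i·y_{i+1} − x_{i+1}·y_i):
  i=1: -0.2531·-0.9069 − -3.2991·6.6720 = +22.2409 (running +22.2409)
  i=2: -3.2991·-1.8832 − 3.5437·-0.9069 = +9.4267 (running +31.6676)
  i=3: 3.5437·6.6720 − -0.2531·-1.8832 = +23.1669 (running +54.8344)
Area = |Σ|/2 = |54.8344|/2 = 27.4172

Area at t=0.865: 27.4172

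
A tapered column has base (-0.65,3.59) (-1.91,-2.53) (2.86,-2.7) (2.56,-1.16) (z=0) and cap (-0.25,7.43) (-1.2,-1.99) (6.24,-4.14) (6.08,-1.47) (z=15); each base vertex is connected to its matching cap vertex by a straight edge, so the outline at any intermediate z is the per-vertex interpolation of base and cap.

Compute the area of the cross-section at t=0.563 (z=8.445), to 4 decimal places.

Area at t=0.563: 30.3412

Cross-section at t=0.563: each vertex is (1-t)·p0[i] + t·p1[i].
  v1: (1-0.563)·(-0.65,3.59) + 0.563·(-0.25,7.43) = (-0.4248,5.7519)
  v2: (1-0.563)·(-1.91,-2.53) + 0.563·(-1.2,-1.99) = (-1.5103,-2.2260)
  v3: (1-0.563)·(2.86,-2.7) + 0.563·(6.24,-4.14) = (4.7629,-3.5107)
  v4: (1-0.563)·(2.56,-1.16) + 0.563·(6.08,-1.47) = (4.5418,-1.3345)
Shoelace sum Σ(x_i·y_{i+1} − x_{i+1}·y_i):
  i=1: -0.4248·-2.2260 − -1.5103·5.7519 = +9.6325 (running +9.6325)
  i=2: -1.5103·-3.5107 − 4.7629·-2.2260 = +15.9043 (running +25.5369)
  i=3: 4.7629·-1.3345 − 4.5418·-3.5107 = +9.5886 (running +35.1255)
  i=4: 4.5418·5.7519 − -0.4248·-1.3345 = +25.5569 (running +60.6824)
Area = |Σ|/2 = |60.6824|/2 = 30.3412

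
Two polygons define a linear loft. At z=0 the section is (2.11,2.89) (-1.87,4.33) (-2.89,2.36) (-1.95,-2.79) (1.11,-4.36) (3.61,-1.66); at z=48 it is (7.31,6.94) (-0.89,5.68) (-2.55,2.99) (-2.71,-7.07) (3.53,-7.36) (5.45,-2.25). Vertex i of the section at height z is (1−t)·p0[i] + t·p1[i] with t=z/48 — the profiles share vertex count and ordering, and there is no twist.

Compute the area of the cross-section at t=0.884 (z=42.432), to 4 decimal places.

Area at t=0.884: 98.7347

Cross-section at t=0.884: each vertex is (1-t)·p0[i] + t·p1[i].
  v1: (1-0.884)·(2.11,2.89) + 0.884·(7.31,6.94) = (6.7068,6.4702)
  v2: (1-0.884)·(-1.87,4.33) + 0.884·(-0.89,5.68) = (-1.0037,5.5234)
  v3: (1-0.884)·(-2.89,2.36) + 0.884·(-2.55,2.99) = (-2.5894,2.9169)
  v4: (1-0.884)·(-1.95,-2.79) + 0.884·(-2.71,-7.07) = (-2.6218,-6.5735)
  v5: (1-0.884)·(1.11,-4.36) + 0.884·(3.53,-7.36) = (3.2493,-7.0120)
  v6: (1-0.884)·(3.61,-1.66) + 0.884·(5.45,-2.25) = (5.2366,-2.1816)
Shoelace sum Σ(x_i·y_{i+1} − x_{i+1}·y_i):
  i=1: 6.7068·5.5234 − -1.0037·6.4702 = +43.5383 (running +43.5383)
  i=2: -1.0037·2.9169 − -2.5894·5.5234 = +11.3749 (running +54.9132)
  i=3: -2.5894·-6.5735 − -2.6218·2.9169 = +24.6694 (running +79.5826)
  i=4: -2.6218·-7.0120 − 3.2493·-6.5735 = +39.7435 (running +119.3262)
  i=5: 3.2493·-2.1816 − 5.2366·-7.0120 = +29.6303 (running +148.9564)
  i=6: 5.2366·6.4702 − 6.7068·-2.1816 = +48.5129 (running +197.4693)
Area = |Σ|/2 = |197.4693|/2 = 98.7347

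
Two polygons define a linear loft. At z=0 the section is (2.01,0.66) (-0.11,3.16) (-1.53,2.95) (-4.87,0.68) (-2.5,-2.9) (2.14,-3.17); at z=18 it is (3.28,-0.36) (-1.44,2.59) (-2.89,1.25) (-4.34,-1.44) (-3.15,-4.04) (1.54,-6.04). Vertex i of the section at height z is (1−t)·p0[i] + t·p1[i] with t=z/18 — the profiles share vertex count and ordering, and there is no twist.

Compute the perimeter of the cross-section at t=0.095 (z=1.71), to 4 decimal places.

Cross-section at t=0.095: each vertex is (1-t)·p0[i] + t·p1[i].
  v1: (1-0.095)·(2.01,0.66) + 0.095·(3.28,-0.36) = (2.1306,0.5631)
  v2: (1-0.095)·(-0.11,3.16) + 0.095·(-1.44,2.59) = (-0.2364,3.1059)
  v3: (1-0.095)·(-1.53,2.95) + 0.095·(-2.89,1.25) = (-1.6592,2.7885)
  v4: (1-0.095)·(-4.87,0.68) + 0.095·(-4.34,-1.44) = (-4.8197,0.4786)
  v5: (1-0.095)·(-2.5,-2.9) + 0.095·(-3.15,-4.04) = (-2.5617,-3.0083)
  v6: (1-0.095)·(2.14,-3.17) + 0.095·(1.54,-6.04) = (2.0830,-3.4426)
Perimeter = Σ |v_{i+1} − v_i|:
  edge 1→2: √(-2.3670² + 2.5428²) = 3.4739 (running 3.4739)
  edge 2→3: √(-1.4229² + -0.3174²) = 1.4578 (running 4.9318)
  edge 3→4: √(-3.1604² + -2.3099²) = 3.9146 (running 8.8464)
  edge 4→5: √(2.2579² + -3.4869²) = 4.1541 (running 13.0005)
  edge 5→6: √(4.6448² + -0.4344²) = 4.6650 (running 17.6655)
  edge 6→1: √(0.0476² + 4.0057²) = 4.0060 (running 21.6715)
Perimeter = 21.6715

Perimeter at t=0.095: 21.6715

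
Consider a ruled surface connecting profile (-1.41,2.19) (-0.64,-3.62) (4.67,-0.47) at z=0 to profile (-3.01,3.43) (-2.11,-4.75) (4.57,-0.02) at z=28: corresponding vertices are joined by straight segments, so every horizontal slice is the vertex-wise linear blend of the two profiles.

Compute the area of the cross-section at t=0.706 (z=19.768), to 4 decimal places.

Area at t=0.706: 25.3249

Cross-section at t=0.706: each vertex is (1-t)·p0[i] + t·p1[i].
  v1: (1-0.706)·(-1.41,2.19) + 0.706·(-3.01,3.43) = (-2.5396,3.0654)
  v2: (1-0.706)·(-0.64,-3.62) + 0.706·(-2.11,-4.75) = (-1.6778,-4.4178)
  v3: (1-0.706)·(4.67,-0.47) + 0.706·(4.57,-0.02) = (4.5994,-0.1523)
Shoelace sum Σ(x_i·y_{i+1} − x_{i+1}·y_i):
  i=1: -2.5396·-4.4178 − -1.6778·3.0654 = +16.3627 (running +16.3627)
  i=2: -1.6778·-0.1523 − 4.5994·-4.4178 = +20.5747 (running +36.9373)
  i=3: 4.5994·3.0654 − -2.5396·-0.1523 = +13.7124 (running +50.6497)
Area = |Σ|/2 = |50.6497|/2 = 25.3249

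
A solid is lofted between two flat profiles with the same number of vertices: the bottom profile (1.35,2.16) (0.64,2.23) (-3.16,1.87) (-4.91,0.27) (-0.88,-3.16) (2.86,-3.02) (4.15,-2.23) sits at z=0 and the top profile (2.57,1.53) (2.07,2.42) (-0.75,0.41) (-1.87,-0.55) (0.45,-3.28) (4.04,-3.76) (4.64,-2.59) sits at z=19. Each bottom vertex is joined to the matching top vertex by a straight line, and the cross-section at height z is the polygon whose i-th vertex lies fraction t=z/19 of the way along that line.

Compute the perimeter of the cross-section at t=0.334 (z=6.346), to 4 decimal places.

Perimeter at t=0.334: 21.1918

Cross-section at t=0.334: each vertex is (1-t)·p0[i] + t·p1[i].
  v1: (1-0.334)·(1.35,2.16) + 0.334·(2.57,1.53) = (1.7575,1.9496)
  v2: (1-0.334)·(0.64,2.23) + 0.334·(2.07,2.42) = (1.1176,2.2935)
  v3: (1-0.334)·(-3.16,1.87) + 0.334·(-0.75,0.41) = (-2.3551,1.3824)
  v4: (1-0.334)·(-4.91,0.27) + 0.334·(-1.87,-0.55) = (-3.8946,-0.0039)
  v5: (1-0.334)·(-0.88,-3.16) + 0.334·(0.45,-3.28) = (-0.4358,-3.2001)
  v6: (1-0.334)·(2.86,-3.02) + 0.334·(4.04,-3.76) = (3.2541,-3.2672)
  v7: (1-0.334)·(4.15,-2.23) + 0.334·(4.64,-2.59) = (4.3137,-2.3502)
Perimeter = Σ |v_{i+1} − v_i|:
  edge 1→2: √(-0.6399² + 0.3439²) = 0.7264 (running 0.7264)
  edge 2→3: √(-3.4727² + -0.9111²) = 3.5902 (running 4.3166)
  edge 3→4: √(-1.5396² + -1.3862²) = 2.0717 (running 6.3883)
  edge 4→5: √(3.4589² + -3.1962²) = 4.7095 (running 11.0978)
  edge 5→6: √(3.6899² + -0.0671²) = 3.6905 (running 14.7883)
  edge 6→7: √(1.0595² + 0.9169²) = 1.4012 (running 16.1895)
  edge 7→1: √(-2.5562² + 4.2998²) = 5.0023 (running 21.1918)
Perimeter = 21.1918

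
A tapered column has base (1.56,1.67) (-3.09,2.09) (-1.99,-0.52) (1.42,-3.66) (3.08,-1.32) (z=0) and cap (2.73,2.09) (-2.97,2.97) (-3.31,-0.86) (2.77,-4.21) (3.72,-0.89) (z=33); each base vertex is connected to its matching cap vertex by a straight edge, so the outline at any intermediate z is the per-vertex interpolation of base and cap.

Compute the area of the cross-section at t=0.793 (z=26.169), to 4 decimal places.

Area at t=0.793: 30.0246

Cross-section at t=0.793: each vertex is (1-t)·p0[i] + t·p1[i].
  v1: (1-0.793)·(1.56,1.67) + 0.793·(2.73,2.09) = (2.4878,2.0031)
  v2: (1-0.793)·(-3.09,2.09) + 0.793·(-2.97,2.97) = (-2.9948,2.7878)
  v3: (1-0.793)·(-1.99,-0.52) + 0.793·(-3.31,-0.86) = (-3.0368,-0.7896)
  v4: (1-0.793)·(1.42,-3.66) + 0.793·(2.77,-4.21) = (2.4906,-4.0961)
  v5: (1-0.793)·(3.08,-1.32) + 0.793·(3.72,-0.89) = (3.5875,-0.9790)
Shoelace sum Σ(x_i·y_{i+1} − x_{i+1}·y_i):
  i=1: 2.4878·2.7878 − -2.9948·2.0031 = +12.9345 (running +12.9345)
  i=2: -2.9948·-0.7896 − -3.0368·2.7878 = +10.8308 (running +23.7652)
  i=3: -3.0368·-4.0961 − 2.4906·-0.7896 = +14.4056 (running +38.1709)
  i=4: 2.4906·-0.9790 − 3.5875·-4.0961 = +12.2567 (running +50.4276)
  i=5: 3.5875·2.0031 − 2.4878·-0.9790 = +9.6216 (running +60.0492)
Area = |Σ|/2 = |60.0492|/2 = 30.0246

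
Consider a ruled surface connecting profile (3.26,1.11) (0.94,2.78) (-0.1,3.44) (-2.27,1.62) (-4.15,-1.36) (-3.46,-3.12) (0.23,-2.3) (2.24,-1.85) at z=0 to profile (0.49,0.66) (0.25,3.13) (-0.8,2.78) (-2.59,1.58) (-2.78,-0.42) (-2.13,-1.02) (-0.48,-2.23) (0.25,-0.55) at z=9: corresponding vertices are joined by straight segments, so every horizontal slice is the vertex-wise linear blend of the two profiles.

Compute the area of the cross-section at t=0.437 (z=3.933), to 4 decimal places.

Area at t=0.437: 21.0450

Cross-section at t=0.437: each vertex is (1-t)·p0[i] + t·p1[i].
  v1: (1-0.437)·(3.26,1.11) + 0.437·(0.49,0.66) = (2.0495,0.9133)
  v2: (1-0.437)·(0.94,2.78) + 0.437·(0.25,3.13) = (0.6385,2.9329)
  v3: (1-0.437)·(-0.1,3.44) + 0.437·(-0.8,2.78) = (-0.4059,3.1516)
  v4: (1-0.437)·(-2.27,1.62) + 0.437·(-2.59,1.58) = (-2.4098,1.6025)
  v5: (1-0.437)·(-4.15,-1.36) + 0.437·(-2.78,-0.42) = (-3.5513,-0.9492)
  v6: (1-0.437)·(-3.46,-3.12) + 0.437·(-2.13,-1.02) = (-2.8788,-2.2023)
  v7: (1-0.437)·(0.23,-2.3) + 0.437·(-0.48,-2.23) = (-0.0803,-2.2694)
  v8: (1-0.437)·(2.24,-1.85) + 0.437·(0.25,-0.55) = (1.3704,-1.2819)
Shoelace sum Σ(x_i·y_{i+1} − x_{i+1}·y_i):
  i=1: 2.0495·2.9329 − 0.6385·0.9133 = +5.4280 (running +5.4280)
  i=2: 0.6385·3.1516 − -0.4059·2.9329 = +3.2027 (running +8.6306)
  i=3: -0.4059·1.6025 − -2.4098·3.1516 = +6.9443 (running +15.5750)
  i=4: -2.4098·-0.9492 − -3.5513·1.6025 = +7.9785 (running +23.5535)
  i=5: -3.5513·-2.2023 − -2.8788·-0.9492 = +5.0884 (running +28.6419)
  i=6: -2.8788·-2.2694 − -0.0803·-2.2023 = +6.3564 (running +34.9983)
  i=7: -0.0803·-1.2819 − 1.3704·-2.2694 = +3.2128 (running +38.2111)
  i=8: 1.3704·0.9133 − 2.0495·-1.2819 = +3.8789 (running +42.0900)
Area = |Σ|/2 = |42.0900|/2 = 21.0450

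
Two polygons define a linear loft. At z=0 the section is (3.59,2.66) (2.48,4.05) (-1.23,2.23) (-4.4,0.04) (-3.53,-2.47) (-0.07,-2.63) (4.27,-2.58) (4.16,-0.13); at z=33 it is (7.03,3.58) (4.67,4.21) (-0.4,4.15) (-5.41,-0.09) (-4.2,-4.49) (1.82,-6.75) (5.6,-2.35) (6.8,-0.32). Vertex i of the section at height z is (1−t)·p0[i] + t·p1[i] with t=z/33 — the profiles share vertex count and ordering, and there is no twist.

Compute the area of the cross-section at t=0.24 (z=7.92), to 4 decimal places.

Area at t=0.24: 51.9695

Cross-section at t=0.24: each vertex is (1-t)·p0[i] + t·p1[i].
  v1: (1-0.24)·(3.59,2.66) + 0.24·(7.03,3.58) = (4.4156,2.8808)
  v2: (1-0.24)·(2.48,4.05) + 0.24·(4.67,4.21) = (3.0056,4.0884)
  v3: (1-0.24)·(-1.23,2.23) + 0.24·(-0.4,4.15) = (-1.0308,2.6908)
  v4: (1-0.24)·(-4.4,0.04) + 0.24·(-5.41,-0.09) = (-4.6424,0.0088)
  v5: (1-0.24)·(-3.53,-2.47) + 0.24·(-4.2,-4.49) = (-3.6908,-2.9548)
  v6: (1-0.24)·(-0.07,-2.63) + 0.24·(1.82,-6.75) = (0.3836,-3.6188)
  v7: (1-0.24)·(4.27,-2.58) + 0.24·(5.6,-2.35) = (4.5892,-2.5248)
  v8: (1-0.24)·(4.16,-0.13) + 0.24·(6.8,-0.32) = (4.7936,-0.1756)
Shoelace sum Σ(x_i·y_{i+1} − x_{i+1}·y_i):
  i=1: 4.4156·4.0884 − 3.0056·2.8808 = +9.3942 (running +9.3942)
  i=2: 3.0056·2.6908 − -1.0308·4.0884 = +12.3018 (running +21.6960)
  i=3: -1.0308·0.0088 − -4.6424·2.6908 = +12.4827 (running +34.1787)
  i=4: -4.6424·-2.9548 − -3.6908·0.0088 = +13.7498 (running +47.9285)
  i=5: -3.6908·-3.6188 − 0.3836·-2.9548 = +14.4897 (running +62.4183)
  i=6: 0.3836·-2.5248 − 4.5892·-3.6188 = +15.6389 (running +78.0572)
  i=7: 4.5892·-0.1756 − 4.7936·-2.5248 = +11.2970 (running +89.3542)
  i=8: 4.7936·2.8808 − 4.4156·-0.1756 = +14.5848 (running +103.9390)
Area = |Σ|/2 = |103.9390|/2 = 51.9695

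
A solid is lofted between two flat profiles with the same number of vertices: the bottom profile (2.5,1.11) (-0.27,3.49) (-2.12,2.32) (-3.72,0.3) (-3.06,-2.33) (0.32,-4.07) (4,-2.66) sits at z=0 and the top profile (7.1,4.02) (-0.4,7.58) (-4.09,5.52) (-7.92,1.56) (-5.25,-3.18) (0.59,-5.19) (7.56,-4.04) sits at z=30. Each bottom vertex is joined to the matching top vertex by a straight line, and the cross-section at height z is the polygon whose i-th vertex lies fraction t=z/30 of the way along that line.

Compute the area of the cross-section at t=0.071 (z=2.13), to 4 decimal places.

Cross-section at t=0.071: each vertex is (1-t)·p0[i] + t·p1[i].
  v1: (1-0.071)·(2.5,1.11) + 0.071·(7.1,4.02) = (2.8266,1.3166)
  v2: (1-0.071)·(-0.27,3.49) + 0.071·(-0.4,7.58) = (-0.2792,3.7804)
  v3: (1-0.071)·(-2.12,2.32) + 0.071·(-4.09,5.52) = (-2.2599,2.5472)
  v4: (1-0.071)·(-3.72,0.3) + 0.071·(-7.92,1.56) = (-4.0182,0.3895)
  v5: (1-0.071)·(-3.06,-2.33) + 0.071·(-5.25,-3.18) = (-3.2155,-2.3904)
  v6: (1-0.071)·(0.32,-4.07) + 0.071·(0.59,-5.19) = (0.3392,-4.1495)
  v7: (1-0.071)·(4,-2.66) + 0.071·(7.56,-4.04) = (4.2528,-2.7580)
Shoelace sum Σ(x_i·y_{i+1} − x_{i+1}·y_i):
  i=1: 2.8266·3.7804 − -0.2792·1.3166 = +11.0533 (running +11.0533)
  i=2: -0.2792·2.5472 − -2.2599·3.7804 = +7.8319 (running +18.8852)
  i=3: -2.2599·0.3895 − -4.0182·2.5472 = +9.3550 (running +28.2403)
  i=4: -4.0182·-2.3904 − -3.2155·0.3895 = +10.8572 (running +39.0975)
  i=5: -3.2155·-4.1495 − 0.3392·-2.3904 = +14.1535 (running +53.2509)
  i=6: 0.3392·-2.7580 − 4.2528·-4.1495 = +16.7115 (running +69.9624)
  i=7: 4.2528·1.3166 − 2.8266·-2.7580 = +13.3949 (running +83.3574)
Area = |Σ|/2 = |83.3574|/2 = 41.6787

Area at t=0.071: 41.6787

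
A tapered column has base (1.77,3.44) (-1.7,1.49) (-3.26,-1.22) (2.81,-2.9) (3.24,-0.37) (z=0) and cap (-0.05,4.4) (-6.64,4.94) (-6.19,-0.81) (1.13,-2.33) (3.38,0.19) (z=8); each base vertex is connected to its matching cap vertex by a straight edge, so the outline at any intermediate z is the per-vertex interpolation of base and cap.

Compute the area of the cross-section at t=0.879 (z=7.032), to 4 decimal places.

Cross-section at t=0.879: each vertex is (1-t)·p0[i] + t·p1[i].
  v1: (1-0.879)·(1.77,3.44) + 0.879·(-0.05,4.4) = (0.1702,4.2838)
  v2: (1-0.879)·(-1.7,1.49) + 0.879·(-6.64,4.94) = (-6.0423,4.5226)
  v3: (1-0.879)·(-3.26,-1.22) + 0.879·(-6.19,-0.81) = (-5.8355,-0.8596)
  v4: (1-0.879)·(2.81,-2.9) + 0.879·(1.13,-2.33) = (1.3333,-2.3990)
  v5: (1-0.879)·(3.24,-0.37) + 0.879·(3.38,0.19) = (3.3631,0.1222)
Shoelace sum Σ(x_i·y_{i+1} − x_{i+1}·y_i):
  i=1: 0.1702·4.5226 − -6.0423·4.2838 = +26.6539 (running +26.6539)
  i=2: -6.0423·-0.8596 − -5.8355·4.5226 = +31.5852 (running +58.2391)
  i=3: -5.8355·-2.3990 − 1.3333·-0.8596 = +15.1452 (running +73.3843)
  i=4: 1.3333·0.1222 − 3.3631·-2.3990 = +8.2309 (running +81.6152)
  i=5: 3.3631·4.2838 − 0.1702·0.1222 = +14.3860 (running +96.0012)
Area = |Σ|/2 = |96.0012|/2 = 48.0006

Area at t=0.879: 48.0006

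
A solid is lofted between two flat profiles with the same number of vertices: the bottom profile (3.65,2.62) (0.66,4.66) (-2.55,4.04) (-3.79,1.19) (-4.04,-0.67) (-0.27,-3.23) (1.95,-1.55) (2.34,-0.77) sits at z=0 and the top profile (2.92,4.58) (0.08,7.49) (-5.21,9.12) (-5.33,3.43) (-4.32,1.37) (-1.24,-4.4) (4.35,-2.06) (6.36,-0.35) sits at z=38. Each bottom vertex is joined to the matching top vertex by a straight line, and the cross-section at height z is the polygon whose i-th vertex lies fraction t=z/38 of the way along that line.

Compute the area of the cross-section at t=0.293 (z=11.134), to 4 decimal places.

Area at t=0.293: 53.1643

Cross-section at t=0.293: each vertex is (1-t)·p0[i] + t·p1[i].
  v1: (1-0.293)·(3.65,2.62) + 0.293·(2.92,4.58) = (3.4361,3.1943)
  v2: (1-0.293)·(0.66,4.66) + 0.293·(0.08,7.49) = (0.4901,5.4892)
  v3: (1-0.293)·(-2.55,4.04) + 0.293·(-5.21,9.12) = (-3.3294,5.5284)
  v4: (1-0.293)·(-3.79,1.19) + 0.293·(-5.33,3.43) = (-4.2412,1.8463)
  v5: (1-0.293)·(-4.04,-0.67) + 0.293·(-4.32,1.37) = (-4.1220,-0.0723)
  v6: (1-0.293)·(-0.27,-3.23) + 0.293·(-1.24,-4.4) = (-0.5542,-3.5728)
  v7: (1-0.293)·(1.95,-1.55) + 0.293·(4.35,-2.06) = (2.6532,-1.6994)
  v8: (1-0.293)·(2.34,-0.77) + 0.293·(6.36,-0.35) = (3.5179,-0.6469)
Shoelace sum Σ(x_i·y_{i+1} − x_{i+1}·y_i):
  i=1: 3.4361·5.4892 − 0.4901·3.1943 = +17.2961 (running +17.2961)
  i=2: 0.4901·5.5284 − -3.3294·5.4892 = +20.9849 (running +38.2809)
  i=3: -3.3294·1.8463 − -4.2412·5.5284 = +17.3002 (running +55.5812)
  i=4: -4.2412·-0.0723 − -4.1220·1.8463 = +7.9172 (running +63.4983)
  i=5: -4.1220·-3.5728 − -0.5542·-0.0723 = +14.6872 (running +78.1855)
  i=6: -0.5542·-1.6994 − 2.6532·-3.5728 = +10.4212 (running +88.6068)
  i=7: 2.6532·-0.6469 − 3.5179·-1.6994 = +4.2619 (running +92.8687)
  i=8: 3.5179·3.1943 − 3.4361·-0.6469 = +13.4600 (running +106.3286)
Area = |Σ|/2 = |106.3286|/2 = 53.1643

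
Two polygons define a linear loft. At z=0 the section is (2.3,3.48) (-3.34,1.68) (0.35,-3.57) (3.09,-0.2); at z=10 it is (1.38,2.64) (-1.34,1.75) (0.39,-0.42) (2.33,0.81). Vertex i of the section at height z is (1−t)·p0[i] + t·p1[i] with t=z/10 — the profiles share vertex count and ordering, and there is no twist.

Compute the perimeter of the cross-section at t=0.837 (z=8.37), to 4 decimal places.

Perimeter at t=0.837: 11.6548

Cross-section at t=0.837: each vertex is (1-t)·p0[i] + t·p1[i].
  v1: (1-0.837)·(2.3,3.48) + 0.837·(1.38,2.64) = (1.5300,2.7769)
  v2: (1-0.837)·(-3.34,1.68) + 0.837·(-1.34,1.75) = (-1.6660,1.7386)
  v3: (1-0.837)·(0.35,-3.57) + 0.837·(0.39,-0.42) = (0.3835,-0.9335)
  v4: (1-0.837)·(3.09,-0.2) + 0.837·(2.33,0.81) = (2.4539,0.6454)
Perimeter = Σ |v_{i+1} − v_i|:
  edge 1→2: √(-3.1960² + -1.0383²) = 3.3604 (running 3.3604)
  edge 2→3: √(2.0495² + -2.6720²) = 3.3675 (running 6.7279)
  edge 3→4: √(2.0704² + 1.5788²) = 2.6037 (running 9.3316)
  edge 4→1: √(-0.9239² + 2.1315²) = 2.3232 (running 11.6548)
Perimeter = 11.6548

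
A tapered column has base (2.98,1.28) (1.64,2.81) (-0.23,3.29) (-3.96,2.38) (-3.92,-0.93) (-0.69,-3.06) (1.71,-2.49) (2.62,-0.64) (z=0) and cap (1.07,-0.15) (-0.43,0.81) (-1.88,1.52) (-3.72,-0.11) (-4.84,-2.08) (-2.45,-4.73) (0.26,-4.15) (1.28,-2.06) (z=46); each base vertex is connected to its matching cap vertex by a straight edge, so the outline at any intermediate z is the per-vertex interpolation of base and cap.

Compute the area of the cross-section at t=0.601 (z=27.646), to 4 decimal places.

Cross-section at t=0.601: each vertex is (1-t)·p0[i] + t·p1[i].
  v1: (1-0.601)·(2.98,1.28) + 0.601·(1.07,-0.15) = (1.8321,0.4206)
  v2: (1-0.601)·(1.64,2.81) + 0.601·(-0.43,0.81) = (0.3959,1.6080)
  v3: (1-0.601)·(-0.23,3.29) + 0.601·(-1.88,1.52) = (-1.2216,2.2262)
  v4: (1-0.601)·(-3.96,2.38) + 0.601·(-3.72,-0.11) = (-3.8158,0.8835)
  v5: (1-0.601)·(-3.92,-0.93) + 0.601·(-4.84,-2.08) = (-4.4729,-1.6212)
  v6: (1-0.601)·(-0.69,-3.06) + 0.601·(-2.45,-4.73) = (-1.7478,-4.0637)
  v7: (1-0.601)·(1.71,-2.49) + 0.601·(0.26,-4.15) = (0.8386,-3.4877)
  v8: (1-0.601)·(2.62,-0.64) + 0.601·(1.28,-2.06) = (1.8147,-1.4934)
Shoelace sum Σ(x_i·y_{i+1} − x_{i+1}·y_i):
  i=1: 1.8321·1.6080 − 0.3959·0.4206 = +2.7795 (running +2.7795)
  i=2: 0.3959·2.2262 − -1.2216·1.6080 = +2.8458 (running +5.6253)
  i=3: -1.2216·0.8835 − -3.8158·2.2262 = +7.4154 (running +13.0407)
  i=4: -3.8158·-1.6212 − -4.4729·0.8835 = +10.1378 (running +23.1785)
  i=5: -4.4729·-4.0637 − -1.7478·-1.6212 = +15.3431 (running +38.5216)
  i=6: -1.7478·-3.4877 − 0.8386·-4.0637 = +9.5032 (running +48.0248)
  i=7: 0.8386·-1.4934 − 1.8147·-3.4877 = +5.0766 (running +53.1014)
  i=8: 1.8147·0.4206 − 1.8321·-1.4934 = +3.4993 (running +56.6007)
Area = |Σ|/2 = |56.6007|/2 = 28.3003

Area at t=0.601: 28.3003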